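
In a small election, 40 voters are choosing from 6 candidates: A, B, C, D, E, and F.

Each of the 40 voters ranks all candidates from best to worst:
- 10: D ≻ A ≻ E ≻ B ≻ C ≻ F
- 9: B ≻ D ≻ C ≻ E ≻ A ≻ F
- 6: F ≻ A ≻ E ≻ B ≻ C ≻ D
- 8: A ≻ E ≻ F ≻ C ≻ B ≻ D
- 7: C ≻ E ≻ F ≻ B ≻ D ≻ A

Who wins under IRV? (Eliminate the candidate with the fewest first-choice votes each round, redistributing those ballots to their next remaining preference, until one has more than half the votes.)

A

Round 1: A 8, B 9, C 7, D 10, E 0, F 6. E eliminated.
Round 2: A 8, B 9, C 7, D 10, F 6. F eliminated.
Round 3: A 14, B 9, C 7, D 10. C eliminated.
Round 4: A 14, B 16, D 10. D eliminated.
Round 5: A 24, B 16. A has a majority (≥21).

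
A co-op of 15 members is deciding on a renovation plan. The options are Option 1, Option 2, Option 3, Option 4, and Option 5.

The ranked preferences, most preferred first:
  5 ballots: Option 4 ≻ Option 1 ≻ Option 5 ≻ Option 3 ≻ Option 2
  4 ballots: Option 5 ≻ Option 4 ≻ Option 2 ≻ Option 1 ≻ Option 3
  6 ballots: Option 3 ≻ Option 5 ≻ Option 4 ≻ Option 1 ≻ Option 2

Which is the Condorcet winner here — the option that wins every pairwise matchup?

Option 5 vs Option 1: 10–5
Option 5 vs Option 2: 15–0
Option 5 vs Option 3: 9–6
Option 5 vs Option 4: 10–5
Option 5 beats every other option.

Option 5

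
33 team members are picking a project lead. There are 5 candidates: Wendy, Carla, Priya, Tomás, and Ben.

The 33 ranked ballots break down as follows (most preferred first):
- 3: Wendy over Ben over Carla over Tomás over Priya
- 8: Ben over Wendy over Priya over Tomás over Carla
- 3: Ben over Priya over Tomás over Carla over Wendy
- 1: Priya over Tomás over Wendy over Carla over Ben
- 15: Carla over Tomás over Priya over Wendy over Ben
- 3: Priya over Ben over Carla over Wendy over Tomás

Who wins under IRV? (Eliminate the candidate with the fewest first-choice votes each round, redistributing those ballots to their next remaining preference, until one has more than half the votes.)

Round 1: Wendy 3, Carla 15, Priya 4, Tomás 0, Ben 11. Tomás eliminated.
Round 2: Wendy 3, Carla 15, Priya 4, Ben 11. Wendy eliminated.
Round 3: Carla 15, Priya 4, Ben 14. Priya eliminated.
Round 4: Carla 16, Ben 17. Ben has a majority (≥17).

Ben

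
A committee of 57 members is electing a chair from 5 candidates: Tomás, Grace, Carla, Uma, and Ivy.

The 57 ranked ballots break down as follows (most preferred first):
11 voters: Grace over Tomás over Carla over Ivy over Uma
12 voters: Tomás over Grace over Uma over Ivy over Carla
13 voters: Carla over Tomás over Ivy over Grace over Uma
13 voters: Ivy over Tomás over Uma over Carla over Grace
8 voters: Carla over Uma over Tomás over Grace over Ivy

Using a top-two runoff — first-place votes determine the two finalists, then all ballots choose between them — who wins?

Carla

Round 1 first-place votes: Tomás 12, Grace 11, Carla 21, Uma 0, Ivy 13. Carla and Ivy advance.
Runoff: Carla is ranked above Ivy on 32 ballots, Ivy above Carla on 25.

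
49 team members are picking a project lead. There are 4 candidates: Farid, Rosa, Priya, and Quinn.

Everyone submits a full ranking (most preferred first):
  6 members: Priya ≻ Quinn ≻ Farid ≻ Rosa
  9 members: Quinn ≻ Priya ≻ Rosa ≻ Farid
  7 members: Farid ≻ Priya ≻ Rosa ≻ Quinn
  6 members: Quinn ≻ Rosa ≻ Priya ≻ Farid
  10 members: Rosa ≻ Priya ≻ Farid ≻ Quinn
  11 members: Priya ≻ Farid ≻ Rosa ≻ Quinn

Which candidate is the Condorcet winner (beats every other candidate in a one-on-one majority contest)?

Priya

Priya vs Farid: 42–7
Priya vs Rosa: 33–16
Priya vs Quinn: 34–15
Priya beats every other candidate.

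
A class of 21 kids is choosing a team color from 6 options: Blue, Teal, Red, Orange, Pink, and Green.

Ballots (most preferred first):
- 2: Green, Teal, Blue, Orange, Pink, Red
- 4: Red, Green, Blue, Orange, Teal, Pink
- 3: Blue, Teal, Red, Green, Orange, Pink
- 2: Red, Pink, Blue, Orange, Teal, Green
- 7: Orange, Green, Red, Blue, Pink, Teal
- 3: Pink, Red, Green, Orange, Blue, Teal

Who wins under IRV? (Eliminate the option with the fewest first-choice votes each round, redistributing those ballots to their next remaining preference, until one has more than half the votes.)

Red

Round 1: Blue 3, Teal 0, Red 6, Orange 7, Pink 3, Green 2. Teal eliminated.
Round 2: Blue 3, Red 6, Orange 7, Pink 3, Green 2. Green eliminated.
Round 3: Blue 5, Red 6, Orange 7, Pink 3. Pink eliminated.
Round 4: Blue 5, Red 9, Orange 7. Blue eliminated.
Round 5: Red 12, Orange 9. Red has a majority (≥11).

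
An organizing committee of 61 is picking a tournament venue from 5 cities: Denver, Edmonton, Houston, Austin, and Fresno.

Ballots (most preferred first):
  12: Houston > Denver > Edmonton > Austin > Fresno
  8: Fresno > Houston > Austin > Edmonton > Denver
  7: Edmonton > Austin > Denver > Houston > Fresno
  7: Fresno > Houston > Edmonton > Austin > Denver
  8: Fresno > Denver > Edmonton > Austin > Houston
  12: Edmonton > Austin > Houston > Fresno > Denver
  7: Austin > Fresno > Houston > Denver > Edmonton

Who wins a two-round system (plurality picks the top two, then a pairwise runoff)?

Round 1 first-place votes: Denver 0, Edmonton 19, Houston 12, Austin 7, Fresno 23. Fresno and Edmonton advance.
Runoff: Fresno is ranked above Edmonton on 30 ballots, Edmonton above Fresno on 31.

Edmonton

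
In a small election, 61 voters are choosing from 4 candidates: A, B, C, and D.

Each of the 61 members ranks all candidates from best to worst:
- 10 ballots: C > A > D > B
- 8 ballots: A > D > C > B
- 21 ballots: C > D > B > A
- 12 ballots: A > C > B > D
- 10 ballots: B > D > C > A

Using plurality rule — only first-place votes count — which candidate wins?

C

First-place votes: A 20, B 10, C 31, D 0.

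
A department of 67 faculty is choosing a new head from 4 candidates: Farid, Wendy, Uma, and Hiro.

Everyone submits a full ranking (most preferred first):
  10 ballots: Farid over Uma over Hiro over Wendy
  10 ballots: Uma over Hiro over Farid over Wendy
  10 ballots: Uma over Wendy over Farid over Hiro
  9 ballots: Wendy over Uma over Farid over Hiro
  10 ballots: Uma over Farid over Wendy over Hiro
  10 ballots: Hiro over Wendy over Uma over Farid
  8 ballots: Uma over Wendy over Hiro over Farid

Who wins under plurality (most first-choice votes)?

First-place votes: Farid 10, Wendy 9, Uma 38, Hiro 10.

Uma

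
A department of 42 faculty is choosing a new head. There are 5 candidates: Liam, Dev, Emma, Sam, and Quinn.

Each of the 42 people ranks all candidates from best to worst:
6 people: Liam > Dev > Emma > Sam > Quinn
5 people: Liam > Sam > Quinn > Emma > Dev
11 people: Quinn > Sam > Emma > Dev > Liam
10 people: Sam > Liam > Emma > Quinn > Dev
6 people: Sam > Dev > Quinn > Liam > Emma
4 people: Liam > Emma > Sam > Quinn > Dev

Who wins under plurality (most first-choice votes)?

Sam

First-place votes: Liam 15, Dev 0, Emma 0, Sam 16, Quinn 11.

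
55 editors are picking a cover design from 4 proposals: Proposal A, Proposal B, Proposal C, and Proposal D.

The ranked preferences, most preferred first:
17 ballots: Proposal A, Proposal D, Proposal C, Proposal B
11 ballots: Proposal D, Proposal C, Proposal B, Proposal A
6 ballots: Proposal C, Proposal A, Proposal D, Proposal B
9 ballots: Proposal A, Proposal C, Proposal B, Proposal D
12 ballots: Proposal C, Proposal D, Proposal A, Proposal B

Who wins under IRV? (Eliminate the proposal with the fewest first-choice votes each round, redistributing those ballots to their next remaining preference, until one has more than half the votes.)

Round 1: Proposal A 26, Proposal B 0, Proposal C 18, Proposal D 11. Proposal B eliminated.
Round 2: Proposal A 26, Proposal C 18, Proposal D 11. Proposal D eliminated.
Round 3: Proposal A 26, Proposal C 29. Proposal C has a majority (≥28).

Proposal C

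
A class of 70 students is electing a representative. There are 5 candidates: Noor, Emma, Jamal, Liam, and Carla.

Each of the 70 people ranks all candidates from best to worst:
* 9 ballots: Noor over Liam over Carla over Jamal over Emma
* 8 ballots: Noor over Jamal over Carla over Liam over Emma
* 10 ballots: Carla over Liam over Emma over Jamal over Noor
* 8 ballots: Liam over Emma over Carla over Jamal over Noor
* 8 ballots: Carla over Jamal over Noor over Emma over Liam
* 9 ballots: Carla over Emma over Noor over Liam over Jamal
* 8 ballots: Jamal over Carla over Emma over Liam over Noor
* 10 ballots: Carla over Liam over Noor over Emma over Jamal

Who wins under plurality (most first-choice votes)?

Carla

First-place votes: Noor 17, Emma 0, Jamal 8, Liam 8, Carla 37.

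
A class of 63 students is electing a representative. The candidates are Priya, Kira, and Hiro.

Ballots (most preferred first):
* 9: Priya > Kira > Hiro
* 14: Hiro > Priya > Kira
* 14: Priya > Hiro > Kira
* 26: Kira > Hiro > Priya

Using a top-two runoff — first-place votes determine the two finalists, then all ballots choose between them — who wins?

Priya

Round 1 first-place votes: Priya 23, Kira 26, Hiro 14. Kira and Priya advance.
Runoff: Kira is ranked above Priya on 26 ballots, Priya above Kira on 37.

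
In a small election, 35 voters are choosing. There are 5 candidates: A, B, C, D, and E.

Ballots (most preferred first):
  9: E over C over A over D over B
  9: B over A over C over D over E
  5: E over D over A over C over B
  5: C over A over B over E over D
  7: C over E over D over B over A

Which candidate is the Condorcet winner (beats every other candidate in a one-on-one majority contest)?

C vs A: 21–14
C vs B: 26–9
C vs D: 30–5
C vs E: 21–14
C beats every other candidate.

C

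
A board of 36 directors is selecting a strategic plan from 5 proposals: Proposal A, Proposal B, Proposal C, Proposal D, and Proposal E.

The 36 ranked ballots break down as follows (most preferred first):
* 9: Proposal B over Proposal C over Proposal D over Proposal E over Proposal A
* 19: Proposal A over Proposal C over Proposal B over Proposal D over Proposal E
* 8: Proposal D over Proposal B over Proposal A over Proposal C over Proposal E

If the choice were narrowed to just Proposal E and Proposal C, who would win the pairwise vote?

Proposal E is ranked above Proposal C on 0 ballots; Proposal C above Proposal E on 36.

Proposal C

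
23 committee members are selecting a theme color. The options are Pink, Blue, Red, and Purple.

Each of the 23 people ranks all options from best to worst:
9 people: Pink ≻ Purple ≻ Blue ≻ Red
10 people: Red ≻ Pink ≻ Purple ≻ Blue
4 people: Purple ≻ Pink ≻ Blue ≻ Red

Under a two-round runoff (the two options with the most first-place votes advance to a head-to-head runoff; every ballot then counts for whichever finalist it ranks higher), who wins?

Pink

Round 1 first-place votes: Pink 9, Blue 0, Red 10, Purple 4. Red and Pink advance.
Runoff: Red is ranked above Pink on 10 ballots, Pink above Red on 13.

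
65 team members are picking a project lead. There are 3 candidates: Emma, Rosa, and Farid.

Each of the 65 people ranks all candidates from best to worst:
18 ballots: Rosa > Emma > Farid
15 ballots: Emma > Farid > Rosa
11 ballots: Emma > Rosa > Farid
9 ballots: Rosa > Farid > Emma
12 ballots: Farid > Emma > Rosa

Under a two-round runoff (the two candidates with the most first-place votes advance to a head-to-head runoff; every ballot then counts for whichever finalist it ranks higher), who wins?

Emma

Round 1 first-place votes: Emma 26, Rosa 27, Farid 12. Rosa and Emma advance.
Runoff: Rosa is ranked above Emma on 27 ballots, Emma above Rosa on 38.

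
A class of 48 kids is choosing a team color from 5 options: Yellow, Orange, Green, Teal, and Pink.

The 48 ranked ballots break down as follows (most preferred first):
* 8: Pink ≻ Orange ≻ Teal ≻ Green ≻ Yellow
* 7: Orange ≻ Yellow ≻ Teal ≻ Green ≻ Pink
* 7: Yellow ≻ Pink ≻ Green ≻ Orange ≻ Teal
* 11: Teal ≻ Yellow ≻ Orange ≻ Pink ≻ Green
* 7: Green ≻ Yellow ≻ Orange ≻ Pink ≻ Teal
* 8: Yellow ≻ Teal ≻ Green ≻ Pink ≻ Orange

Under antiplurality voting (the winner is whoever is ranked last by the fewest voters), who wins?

Last-place votes: Yellow 8, Orange 8, Green 11, Teal 14, Pink 7.

Pink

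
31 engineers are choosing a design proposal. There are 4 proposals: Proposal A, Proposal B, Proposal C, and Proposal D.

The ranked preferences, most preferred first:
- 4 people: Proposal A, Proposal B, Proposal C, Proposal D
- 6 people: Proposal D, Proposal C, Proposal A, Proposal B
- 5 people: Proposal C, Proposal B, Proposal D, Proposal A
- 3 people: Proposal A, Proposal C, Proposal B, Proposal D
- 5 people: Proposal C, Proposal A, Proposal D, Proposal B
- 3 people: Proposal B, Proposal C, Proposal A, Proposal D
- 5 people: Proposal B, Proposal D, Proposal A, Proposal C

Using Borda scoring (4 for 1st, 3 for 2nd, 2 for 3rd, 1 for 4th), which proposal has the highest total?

Proposal A: 4×4 + 6×2 + 5×1 + 3×4 + 5×3 + 3×2 + 5×2 = 76
Proposal B: 4×3 + 6×1 + 5×3 + 3×2 + 5×1 + 3×4 + 5×4 = 76
Proposal C: 4×2 + 6×3 + 5×4 + 3×3 + 5×4 + 3×3 + 5×1 = 89
Proposal D: 4×1 + 6×4 + 5×2 + 3×1 + 5×2 + 3×1 + 5×3 = 69

Proposal C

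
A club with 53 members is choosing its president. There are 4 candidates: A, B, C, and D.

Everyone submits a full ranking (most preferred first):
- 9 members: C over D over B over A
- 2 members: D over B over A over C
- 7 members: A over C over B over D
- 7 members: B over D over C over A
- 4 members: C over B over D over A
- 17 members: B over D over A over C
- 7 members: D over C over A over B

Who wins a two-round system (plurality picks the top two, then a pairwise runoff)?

C

Round 1 first-place votes: A 7, B 24, C 13, D 9. B and C advance.
Runoff: B is ranked above C on 26 ballots, C above B on 27.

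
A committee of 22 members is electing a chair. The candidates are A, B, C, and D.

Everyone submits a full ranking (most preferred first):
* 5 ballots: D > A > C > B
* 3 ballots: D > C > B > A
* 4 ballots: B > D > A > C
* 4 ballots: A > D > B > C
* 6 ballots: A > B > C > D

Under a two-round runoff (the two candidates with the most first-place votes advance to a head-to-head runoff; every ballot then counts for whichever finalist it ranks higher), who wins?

Round 1 first-place votes: A 10, B 4, C 0, D 8. A and D advance.
Runoff: A is ranked above D on 10 ballots, D above A on 12.

D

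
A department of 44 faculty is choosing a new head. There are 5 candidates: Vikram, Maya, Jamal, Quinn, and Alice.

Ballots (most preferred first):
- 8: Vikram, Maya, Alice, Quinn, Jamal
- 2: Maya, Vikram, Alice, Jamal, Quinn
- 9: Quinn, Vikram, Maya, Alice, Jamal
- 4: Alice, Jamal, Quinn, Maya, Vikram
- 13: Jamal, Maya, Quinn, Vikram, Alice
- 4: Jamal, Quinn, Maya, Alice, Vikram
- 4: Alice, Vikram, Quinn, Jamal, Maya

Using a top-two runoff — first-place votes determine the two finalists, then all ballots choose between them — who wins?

Jamal

Round 1 first-place votes: Vikram 8, Maya 2, Jamal 17, Quinn 9, Alice 8. Jamal and Quinn advance.
Runoff: Jamal is ranked above Quinn on 23 ballots, Quinn above Jamal on 21.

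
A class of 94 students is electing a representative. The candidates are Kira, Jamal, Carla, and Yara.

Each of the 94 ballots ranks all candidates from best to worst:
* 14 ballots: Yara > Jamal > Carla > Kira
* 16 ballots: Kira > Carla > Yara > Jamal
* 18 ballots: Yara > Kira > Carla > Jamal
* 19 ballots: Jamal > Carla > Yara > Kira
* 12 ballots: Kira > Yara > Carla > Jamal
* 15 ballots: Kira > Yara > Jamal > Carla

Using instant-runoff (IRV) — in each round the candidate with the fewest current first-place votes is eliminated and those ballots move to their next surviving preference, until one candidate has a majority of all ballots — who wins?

Round 1: Kira 43, Jamal 19, Carla 0, Yara 32. Carla eliminated.
Round 2: Kira 43, Jamal 19, Yara 32. Jamal eliminated.
Round 3: Kira 43, Yara 51. Yara has a majority (≥48).

Yara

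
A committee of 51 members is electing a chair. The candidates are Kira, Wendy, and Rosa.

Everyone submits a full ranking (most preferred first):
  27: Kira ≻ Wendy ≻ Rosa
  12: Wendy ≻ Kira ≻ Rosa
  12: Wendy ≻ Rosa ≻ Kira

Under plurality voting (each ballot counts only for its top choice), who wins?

Kira

First-place votes: Kira 27, Wendy 24, Rosa 0.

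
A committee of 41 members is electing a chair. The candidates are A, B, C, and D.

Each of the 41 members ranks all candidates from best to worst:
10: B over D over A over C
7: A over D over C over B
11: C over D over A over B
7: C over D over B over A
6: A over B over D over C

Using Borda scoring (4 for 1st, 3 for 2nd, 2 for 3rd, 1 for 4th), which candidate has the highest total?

D

A: 10×2 + 7×4 + 11×2 + 7×1 + 6×4 = 101
B: 10×4 + 7×1 + 11×1 + 7×2 + 6×3 = 90
C: 10×1 + 7×2 + 11×4 + 7×4 + 6×1 = 102
D: 10×3 + 7×3 + 11×3 + 7×3 + 6×2 = 117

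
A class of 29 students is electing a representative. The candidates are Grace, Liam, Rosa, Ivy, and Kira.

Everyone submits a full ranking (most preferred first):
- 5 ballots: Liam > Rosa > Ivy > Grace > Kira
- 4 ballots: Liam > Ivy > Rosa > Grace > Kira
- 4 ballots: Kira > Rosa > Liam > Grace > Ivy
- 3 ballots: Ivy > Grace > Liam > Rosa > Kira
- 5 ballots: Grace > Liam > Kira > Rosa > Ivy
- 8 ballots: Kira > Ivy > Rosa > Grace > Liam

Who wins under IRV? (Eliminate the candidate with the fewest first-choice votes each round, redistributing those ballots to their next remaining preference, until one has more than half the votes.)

Round 1: Grace 5, Liam 9, Rosa 0, Ivy 3, Kira 12. Rosa eliminated.
Round 2: Grace 5, Liam 9, Ivy 3, Kira 12. Ivy eliminated.
Round 3: Grace 8, Liam 9, Kira 12. Grace eliminated.
Round 4: Liam 17, Kira 12. Liam has a majority (≥15).

Liam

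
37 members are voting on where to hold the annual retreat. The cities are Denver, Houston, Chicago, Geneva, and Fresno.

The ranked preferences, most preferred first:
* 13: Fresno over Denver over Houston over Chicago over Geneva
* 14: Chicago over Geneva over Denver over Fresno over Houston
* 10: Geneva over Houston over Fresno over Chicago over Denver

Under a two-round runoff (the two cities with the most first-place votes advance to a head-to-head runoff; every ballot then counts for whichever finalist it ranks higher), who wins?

Round 1 first-place votes: Denver 0, Houston 0, Chicago 14, Geneva 10, Fresno 13. Chicago and Fresno advance.
Runoff: Chicago is ranked above Fresno on 14 ballots, Fresno above Chicago on 23.

Fresno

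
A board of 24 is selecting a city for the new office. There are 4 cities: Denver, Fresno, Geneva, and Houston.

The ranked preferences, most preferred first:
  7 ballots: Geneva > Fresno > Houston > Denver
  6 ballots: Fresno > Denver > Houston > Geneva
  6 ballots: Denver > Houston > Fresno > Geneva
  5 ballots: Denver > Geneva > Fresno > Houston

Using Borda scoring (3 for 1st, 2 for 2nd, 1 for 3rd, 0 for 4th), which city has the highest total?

Denver: 7×0 + 6×2 + 6×3 + 5×3 = 45
Fresno: 7×2 + 6×3 + 6×1 + 5×1 = 43
Geneva: 7×3 + 6×0 + 6×0 + 5×2 = 31
Houston: 7×1 + 6×1 + 6×2 + 5×0 = 25

Denver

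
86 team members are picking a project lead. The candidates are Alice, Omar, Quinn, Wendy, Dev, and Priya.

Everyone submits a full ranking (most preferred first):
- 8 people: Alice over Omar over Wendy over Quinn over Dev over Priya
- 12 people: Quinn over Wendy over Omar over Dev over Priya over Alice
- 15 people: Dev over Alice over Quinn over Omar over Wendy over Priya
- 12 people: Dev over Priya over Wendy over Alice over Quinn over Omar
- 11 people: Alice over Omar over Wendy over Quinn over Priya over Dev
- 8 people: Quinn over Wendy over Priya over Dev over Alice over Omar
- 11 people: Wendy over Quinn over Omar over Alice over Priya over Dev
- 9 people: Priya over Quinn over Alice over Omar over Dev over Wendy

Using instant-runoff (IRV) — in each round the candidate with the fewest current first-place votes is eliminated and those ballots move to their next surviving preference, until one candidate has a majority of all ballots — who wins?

Round 1: Alice 19, Omar 0, Quinn 20, Wendy 11, Dev 27, Priya 9. Omar eliminated.
Round 2: Alice 19, Quinn 20, Wendy 11, Dev 27, Priya 9. Priya eliminated.
Round 3: Alice 19, Quinn 29, Wendy 11, Dev 27. Wendy eliminated.
Round 4: Alice 19, Quinn 40, Dev 27. Alice eliminated.
Round 5: Quinn 59, Dev 27. Quinn has a majority (≥44).

Quinn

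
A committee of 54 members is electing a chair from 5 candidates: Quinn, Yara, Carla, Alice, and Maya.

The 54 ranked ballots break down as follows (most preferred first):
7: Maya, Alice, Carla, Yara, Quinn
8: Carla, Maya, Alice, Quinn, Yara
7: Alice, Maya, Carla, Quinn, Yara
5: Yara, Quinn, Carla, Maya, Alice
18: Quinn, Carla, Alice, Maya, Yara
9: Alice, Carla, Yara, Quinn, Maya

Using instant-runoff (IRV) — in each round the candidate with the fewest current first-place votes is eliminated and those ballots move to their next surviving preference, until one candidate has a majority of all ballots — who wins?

Alice

Round 1: Quinn 18, Yara 5, Carla 8, Alice 16, Maya 7. Yara eliminated.
Round 2: Quinn 23, Carla 8, Alice 16, Maya 7. Maya eliminated.
Round 3: Quinn 23, Carla 8, Alice 23. Carla eliminated.
Round 4: Quinn 23, Alice 31. Alice has a majority (≥28).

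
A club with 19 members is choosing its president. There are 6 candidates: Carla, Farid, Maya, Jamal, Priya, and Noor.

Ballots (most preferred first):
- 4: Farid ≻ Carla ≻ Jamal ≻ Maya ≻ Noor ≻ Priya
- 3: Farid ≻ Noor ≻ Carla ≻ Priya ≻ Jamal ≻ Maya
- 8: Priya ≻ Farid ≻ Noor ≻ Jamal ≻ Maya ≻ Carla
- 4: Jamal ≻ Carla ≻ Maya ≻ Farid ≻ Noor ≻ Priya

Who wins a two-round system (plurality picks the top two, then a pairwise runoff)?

Farid

Round 1 first-place votes: Carla 0, Farid 7, Maya 0, Jamal 4, Priya 8, Noor 0. Priya and Farid advance.
Runoff: Priya is ranked above Farid on 8 ballots, Farid above Priya on 11.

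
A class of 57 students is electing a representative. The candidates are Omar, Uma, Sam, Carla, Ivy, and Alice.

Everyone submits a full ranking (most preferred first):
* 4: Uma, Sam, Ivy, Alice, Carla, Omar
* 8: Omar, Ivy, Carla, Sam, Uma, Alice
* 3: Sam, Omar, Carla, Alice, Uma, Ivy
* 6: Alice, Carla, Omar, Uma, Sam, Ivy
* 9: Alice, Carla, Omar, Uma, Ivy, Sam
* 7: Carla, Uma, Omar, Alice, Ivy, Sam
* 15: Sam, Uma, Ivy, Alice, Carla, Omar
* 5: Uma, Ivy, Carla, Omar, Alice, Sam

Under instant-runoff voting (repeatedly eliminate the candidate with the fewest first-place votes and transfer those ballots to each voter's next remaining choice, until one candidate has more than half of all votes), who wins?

Uma

Round 1: Omar 8, Uma 9, Sam 18, Carla 7, Ivy 0, Alice 15. Ivy eliminated.
Round 2: Omar 8, Uma 9, Sam 18, Carla 7, Alice 15. Carla eliminated.
Round 3: Omar 8, Uma 16, Sam 18, Alice 15. Omar eliminated.
Round 4: Uma 16, Sam 26, Alice 15. Alice eliminated.
Round 5: Uma 31, Sam 26. Uma has a majority (≥29).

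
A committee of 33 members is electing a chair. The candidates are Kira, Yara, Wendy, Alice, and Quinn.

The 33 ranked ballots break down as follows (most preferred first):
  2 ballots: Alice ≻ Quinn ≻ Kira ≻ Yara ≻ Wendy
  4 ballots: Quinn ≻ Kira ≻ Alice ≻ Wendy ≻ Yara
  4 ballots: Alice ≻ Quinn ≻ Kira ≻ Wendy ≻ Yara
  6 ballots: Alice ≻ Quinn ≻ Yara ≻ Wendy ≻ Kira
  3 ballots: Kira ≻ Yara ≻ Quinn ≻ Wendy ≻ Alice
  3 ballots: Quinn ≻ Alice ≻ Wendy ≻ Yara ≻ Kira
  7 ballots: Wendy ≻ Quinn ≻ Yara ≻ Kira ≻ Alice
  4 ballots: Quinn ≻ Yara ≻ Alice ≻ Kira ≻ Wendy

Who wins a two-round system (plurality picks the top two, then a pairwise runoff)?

Round 1 first-place votes: Kira 3, Yara 0, Wendy 7, Alice 12, Quinn 11. Alice and Quinn advance.
Runoff: Alice is ranked above Quinn on 12 ballots, Quinn above Alice on 21.

Quinn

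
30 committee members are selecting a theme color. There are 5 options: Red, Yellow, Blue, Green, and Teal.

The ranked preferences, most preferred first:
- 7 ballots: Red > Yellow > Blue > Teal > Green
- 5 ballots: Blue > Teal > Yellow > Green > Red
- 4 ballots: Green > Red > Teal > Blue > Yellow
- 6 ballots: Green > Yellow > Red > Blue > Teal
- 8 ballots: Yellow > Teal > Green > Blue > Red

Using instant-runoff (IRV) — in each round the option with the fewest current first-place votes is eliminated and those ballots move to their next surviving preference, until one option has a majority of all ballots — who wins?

Round 1: Red 7, Yellow 8, Blue 5, Green 10, Teal 0. Teal eliminated.
Round 2: Red 7, Yellow 8, Blue 5, Green 10. Blue eliminated.
Round 3: Red 7, Yellow 13, Green 10. Red eliminated.
Round 4: Yellow 20, Green 10. Yellow has a majority (≥16).

Yellow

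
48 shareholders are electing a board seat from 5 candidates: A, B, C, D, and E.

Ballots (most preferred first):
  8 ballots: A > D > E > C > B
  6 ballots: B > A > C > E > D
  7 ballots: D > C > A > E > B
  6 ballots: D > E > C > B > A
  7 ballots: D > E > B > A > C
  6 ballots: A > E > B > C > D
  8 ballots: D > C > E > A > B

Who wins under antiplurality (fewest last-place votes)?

Last-place votes: A 6, B 23, C 7, D 12, E 0.

E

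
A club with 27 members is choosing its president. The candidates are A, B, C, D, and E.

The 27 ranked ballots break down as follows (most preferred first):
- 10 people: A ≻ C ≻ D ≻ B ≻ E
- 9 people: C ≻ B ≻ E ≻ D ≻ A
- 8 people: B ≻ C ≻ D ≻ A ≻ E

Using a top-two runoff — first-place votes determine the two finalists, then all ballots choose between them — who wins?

C

Round 1 first-place votes: A 10, B 8, C 9, D 0, E 0. A and C advance.
Runoff: A is ranked above C on 10 ballots, C above A on 17.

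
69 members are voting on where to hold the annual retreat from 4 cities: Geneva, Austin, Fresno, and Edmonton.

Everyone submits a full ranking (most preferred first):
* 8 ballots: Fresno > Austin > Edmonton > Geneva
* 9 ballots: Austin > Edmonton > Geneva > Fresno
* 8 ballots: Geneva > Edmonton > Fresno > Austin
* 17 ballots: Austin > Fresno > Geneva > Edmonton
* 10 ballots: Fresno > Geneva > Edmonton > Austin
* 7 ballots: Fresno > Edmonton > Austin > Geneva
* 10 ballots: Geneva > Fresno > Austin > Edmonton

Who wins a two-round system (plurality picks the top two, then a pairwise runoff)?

Round 1 first-place votes: Geneva 18, Austin 26, Fresno 25, Edmonton 0. Austin and Fresno advance.
Runoff: Austin is ranked above Fresno on 26 ballots, Fresno above Austin on 43.

Fresno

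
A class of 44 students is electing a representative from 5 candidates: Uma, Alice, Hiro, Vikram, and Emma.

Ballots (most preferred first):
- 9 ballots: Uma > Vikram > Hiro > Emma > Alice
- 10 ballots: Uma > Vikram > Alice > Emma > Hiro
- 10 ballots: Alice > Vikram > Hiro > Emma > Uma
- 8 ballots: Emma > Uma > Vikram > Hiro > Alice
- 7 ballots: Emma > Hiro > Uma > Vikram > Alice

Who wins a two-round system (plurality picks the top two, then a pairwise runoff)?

Emma

Round 1 first-place votes: Uma 19, Alice 10, Hiro 0, Vikram 0, Emma 15. Uma and Emma advance.
Runoff: Uma is ranked above Emma on 19 ballots, Emma above Uma on 25.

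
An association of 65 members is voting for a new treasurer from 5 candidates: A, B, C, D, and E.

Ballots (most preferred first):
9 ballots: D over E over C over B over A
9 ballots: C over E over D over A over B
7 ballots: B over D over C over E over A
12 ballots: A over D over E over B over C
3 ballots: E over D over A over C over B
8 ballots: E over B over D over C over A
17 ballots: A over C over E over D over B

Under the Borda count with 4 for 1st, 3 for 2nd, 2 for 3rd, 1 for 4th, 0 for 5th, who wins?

A: 9×0 + 9×1 + 7×0 + 12×4 + 3×2 + 8×0 + 17×4 = 131
B: 9×1 + 9×0 + 7×4 + 12×1 + 3×0 + 8×3 + 17×0 = 73
C: 9×2 + 9×4 + 7×2 + 12×0 + 3×1 + 8×1 + 17×3 = 130
D: 9×4 + 9×2 + 7×3 + 12×3 + 3×3 + 8×2 + 17×1 = 153
E: 9×3 + 9×3 + 7×1 + 12×2 + 3×4 + 8×4 + 17×2 = 163

E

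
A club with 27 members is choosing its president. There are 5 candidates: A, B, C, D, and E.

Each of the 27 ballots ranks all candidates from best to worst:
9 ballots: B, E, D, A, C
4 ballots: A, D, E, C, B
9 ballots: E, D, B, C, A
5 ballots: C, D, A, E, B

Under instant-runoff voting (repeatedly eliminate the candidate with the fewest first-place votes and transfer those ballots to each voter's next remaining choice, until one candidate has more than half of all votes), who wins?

E

Round 1: A 4, B 9, C 5, D 0, E 9. D eliminated.
Round 2: A 4, B 9, C 5, E 9. A eliminated.
Round 3: B 9, C 5, E 13. C eliminated.
Round 4: B 9, E 18. E has a majority (≥14).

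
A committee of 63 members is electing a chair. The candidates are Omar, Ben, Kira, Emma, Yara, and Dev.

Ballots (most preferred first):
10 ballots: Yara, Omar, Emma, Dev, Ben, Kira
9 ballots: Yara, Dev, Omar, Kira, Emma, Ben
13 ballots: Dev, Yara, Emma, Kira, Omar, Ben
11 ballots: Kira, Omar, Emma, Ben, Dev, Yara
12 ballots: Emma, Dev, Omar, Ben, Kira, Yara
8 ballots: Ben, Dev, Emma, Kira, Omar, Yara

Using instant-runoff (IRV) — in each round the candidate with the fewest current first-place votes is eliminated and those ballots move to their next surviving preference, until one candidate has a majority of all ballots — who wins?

Emma

Round 1: Omar 0, Ben 8, Kira 11, Emma 12, Yara 19, Dev 13. Omar eliminated.
Round 2: Ben 8, Kira 11, Emma 12, Yara 19, Dev 13. Ben eliminated.
Round 3: Kira 11, Emma 12, Yara 19, Dev 21. Kira eliminated.
Round 4: Emma 23, Yara 19, Dev 21. Yara eliminated.
Round 5: Emma 33, Dev 30. Emma has a majority (≥32).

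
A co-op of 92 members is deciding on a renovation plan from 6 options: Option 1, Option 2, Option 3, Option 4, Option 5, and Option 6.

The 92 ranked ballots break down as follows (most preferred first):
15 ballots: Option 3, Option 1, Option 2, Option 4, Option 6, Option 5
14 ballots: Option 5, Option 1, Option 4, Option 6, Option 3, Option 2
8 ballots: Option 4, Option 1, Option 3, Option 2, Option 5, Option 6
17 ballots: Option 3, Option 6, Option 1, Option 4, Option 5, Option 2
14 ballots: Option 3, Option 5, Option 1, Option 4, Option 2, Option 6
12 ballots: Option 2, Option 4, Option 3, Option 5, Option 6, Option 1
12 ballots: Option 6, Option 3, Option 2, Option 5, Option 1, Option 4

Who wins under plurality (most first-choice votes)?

First-place votes: Option 1 0, Option 2 12, Option 3 46, Option 4 8, Option 5 14, Option 6 12.

Option 3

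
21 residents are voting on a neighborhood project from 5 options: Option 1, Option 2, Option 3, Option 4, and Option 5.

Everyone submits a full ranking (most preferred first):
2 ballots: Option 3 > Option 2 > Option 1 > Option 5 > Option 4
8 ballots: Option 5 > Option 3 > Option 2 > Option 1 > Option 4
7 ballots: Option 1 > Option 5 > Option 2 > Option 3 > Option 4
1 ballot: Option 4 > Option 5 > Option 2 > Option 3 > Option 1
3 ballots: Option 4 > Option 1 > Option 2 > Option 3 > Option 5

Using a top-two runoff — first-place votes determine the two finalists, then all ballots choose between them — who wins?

Round 1 first-place votes: Option 1 7, Option 2 0, Option 3 2, Option 4 4, Option 5 8. Option 5 and Option 1 advance.
Runoff: Option 5 is ranked above Option 1 on 9 ballots, Option 1 above Option 5 on 12.

Option 1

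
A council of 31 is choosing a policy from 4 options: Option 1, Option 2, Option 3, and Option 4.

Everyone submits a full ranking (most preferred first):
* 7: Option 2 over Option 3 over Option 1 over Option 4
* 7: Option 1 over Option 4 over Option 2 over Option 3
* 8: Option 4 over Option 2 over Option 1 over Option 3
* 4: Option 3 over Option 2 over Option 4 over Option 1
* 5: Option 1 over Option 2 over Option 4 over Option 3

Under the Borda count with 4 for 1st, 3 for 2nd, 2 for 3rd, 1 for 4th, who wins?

Option 2

Option 1: 7×2 + 7×4 + 8×2 + 4×1 + 5×4 = 82
Option 2: 7×4 + 7×2 + 8×3 + 4×3 + 5×3 = 93
Option 3: 7×3 + 7×1 + 8×1 + 4×4 + 5×1 = 57
Option 4: 7×1 + 7×3 + 8×4 + 4×2 + 5×2 = 78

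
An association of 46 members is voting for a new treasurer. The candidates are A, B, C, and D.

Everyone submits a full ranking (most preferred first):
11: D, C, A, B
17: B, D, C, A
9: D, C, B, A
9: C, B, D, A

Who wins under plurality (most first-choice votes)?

D

First-place votes: A 0, B 17, C 9, D 20.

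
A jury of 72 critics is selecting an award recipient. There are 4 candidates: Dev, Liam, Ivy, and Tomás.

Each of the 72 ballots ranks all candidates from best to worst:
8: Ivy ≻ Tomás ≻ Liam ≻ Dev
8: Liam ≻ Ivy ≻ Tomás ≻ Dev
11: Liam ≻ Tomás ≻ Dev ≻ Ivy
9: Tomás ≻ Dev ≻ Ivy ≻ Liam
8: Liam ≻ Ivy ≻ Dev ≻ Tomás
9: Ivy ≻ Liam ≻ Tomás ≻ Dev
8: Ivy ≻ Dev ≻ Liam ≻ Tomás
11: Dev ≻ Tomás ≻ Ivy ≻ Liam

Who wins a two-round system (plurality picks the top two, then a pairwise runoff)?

Round 1 first-place votes: Dev 11, Liam 27, Ivy 25, Tomás 9. Liam and Ivy advance.
Runoff: Liam is ranked above Ivy on 27 ballots, Ivy above Liam on 45.

Ivy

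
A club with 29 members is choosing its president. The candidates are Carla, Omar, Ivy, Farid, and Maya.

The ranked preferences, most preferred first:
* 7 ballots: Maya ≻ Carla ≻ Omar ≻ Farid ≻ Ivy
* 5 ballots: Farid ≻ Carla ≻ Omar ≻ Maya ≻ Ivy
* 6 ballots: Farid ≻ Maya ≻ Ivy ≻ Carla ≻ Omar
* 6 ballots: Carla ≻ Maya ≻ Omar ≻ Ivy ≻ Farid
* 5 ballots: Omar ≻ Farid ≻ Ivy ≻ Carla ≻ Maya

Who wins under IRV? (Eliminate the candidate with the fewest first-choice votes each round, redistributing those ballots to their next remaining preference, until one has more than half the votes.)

Round 1: Carla 6, Omar 5, Ivy 0, Farid 11, Maya 7. Ivy eliminated.
Round 2: Carla 6, Omar 5, Farid 11, Maya 7. Omar eliminated.
Round 3: Carla 6, Farid 16, Maya 7. Farid has a majority (≥15).

Farid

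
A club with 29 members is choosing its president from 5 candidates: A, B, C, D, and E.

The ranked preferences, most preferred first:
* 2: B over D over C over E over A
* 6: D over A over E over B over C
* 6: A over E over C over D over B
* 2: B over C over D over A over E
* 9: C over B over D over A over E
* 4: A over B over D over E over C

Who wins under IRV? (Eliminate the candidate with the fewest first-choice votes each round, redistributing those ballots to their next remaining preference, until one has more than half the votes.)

A

Round 1: A 10, B 4, C 9, D 6, E 0. E eliminated.
Round 2: A 10, B 4, C 9, D 6. B eliminated.
Round 3: A 10, C 11, D 8. D eliminated.
Round 4: A 16, C 13. A has a majority (≥15).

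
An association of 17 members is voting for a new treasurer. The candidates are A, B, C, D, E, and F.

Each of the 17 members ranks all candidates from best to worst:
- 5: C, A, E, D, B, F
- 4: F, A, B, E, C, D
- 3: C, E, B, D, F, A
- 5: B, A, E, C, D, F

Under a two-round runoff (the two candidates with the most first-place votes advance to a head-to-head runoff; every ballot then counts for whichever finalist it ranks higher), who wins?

B

Round 1 first-place votes: A 0, B 5, C 8, D 0, E 0, F 4. C and B advance.
Runoff: C is ranked above B on 8 ballots, B above C on 9.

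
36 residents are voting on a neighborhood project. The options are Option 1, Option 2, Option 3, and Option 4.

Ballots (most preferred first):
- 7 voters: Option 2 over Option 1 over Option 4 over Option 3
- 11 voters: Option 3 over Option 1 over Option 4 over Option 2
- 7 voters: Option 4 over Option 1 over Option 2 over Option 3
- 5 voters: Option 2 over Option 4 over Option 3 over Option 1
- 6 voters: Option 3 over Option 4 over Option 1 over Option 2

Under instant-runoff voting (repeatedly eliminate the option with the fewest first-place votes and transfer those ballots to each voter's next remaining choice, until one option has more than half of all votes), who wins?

Round 1: Option 1 0, Option 2 12, Option 3 17, Option 4 7. Option 1 eliminated.
Round 2: Option 2 12, Option 3 17, Option 4 7. Option 4 eliminated.
Round 3: Option 2 19, Option 3 17. Option 2 has a majority (≥19).

Option 2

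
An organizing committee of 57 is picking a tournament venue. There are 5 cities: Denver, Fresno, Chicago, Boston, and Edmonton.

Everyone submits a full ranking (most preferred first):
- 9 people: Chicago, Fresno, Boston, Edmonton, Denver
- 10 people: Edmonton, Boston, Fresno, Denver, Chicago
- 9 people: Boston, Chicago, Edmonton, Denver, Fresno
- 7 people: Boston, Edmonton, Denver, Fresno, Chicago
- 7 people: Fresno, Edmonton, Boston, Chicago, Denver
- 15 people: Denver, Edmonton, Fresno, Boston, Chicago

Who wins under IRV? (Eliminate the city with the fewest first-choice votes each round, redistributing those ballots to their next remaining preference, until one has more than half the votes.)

Edmonton

Round 1: Denver 15, Fresno 7, Chicago 9, Boston 16, Edmonton 10. Fresno eliminated.
Round 2: Denver 15, Chicago 9, Boston 16, Edmonton 17. Chicago eliminated.
Round 3: Denver 15, Boston 25, Edmonton 17. Denver eliminated.
Round 4: Boston 25, Edmonton 32. Edmonton has a majority (≥29).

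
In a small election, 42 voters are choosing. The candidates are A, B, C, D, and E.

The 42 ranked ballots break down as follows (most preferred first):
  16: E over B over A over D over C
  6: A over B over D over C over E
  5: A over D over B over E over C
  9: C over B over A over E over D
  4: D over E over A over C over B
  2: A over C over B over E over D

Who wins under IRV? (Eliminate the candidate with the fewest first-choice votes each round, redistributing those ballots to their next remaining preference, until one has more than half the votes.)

A

Round 1: A 13, B 0, C 9, D 4, E 16. B eliminated.
Round 2: A 13, C 9, D 4, E 16. D eliminated.
Round 3: A 13, C 9, E 20. C eliminated.
Round 4: A 22, E 20. A has a majority (≥22).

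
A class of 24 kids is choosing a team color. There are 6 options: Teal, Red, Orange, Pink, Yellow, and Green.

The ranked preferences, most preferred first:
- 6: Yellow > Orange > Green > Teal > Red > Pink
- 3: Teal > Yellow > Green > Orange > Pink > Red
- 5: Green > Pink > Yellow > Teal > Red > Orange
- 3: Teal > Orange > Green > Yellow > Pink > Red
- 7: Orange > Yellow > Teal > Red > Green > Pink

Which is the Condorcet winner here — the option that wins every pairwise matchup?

Yellow vs Teal: 18–6
Yellow vs Red: 24–0
Yellow vs Orange: 14–10
Yellow vs Pink: 19–5
Yellow vs Green: 16–8
Yellow beats every other option.

Yellow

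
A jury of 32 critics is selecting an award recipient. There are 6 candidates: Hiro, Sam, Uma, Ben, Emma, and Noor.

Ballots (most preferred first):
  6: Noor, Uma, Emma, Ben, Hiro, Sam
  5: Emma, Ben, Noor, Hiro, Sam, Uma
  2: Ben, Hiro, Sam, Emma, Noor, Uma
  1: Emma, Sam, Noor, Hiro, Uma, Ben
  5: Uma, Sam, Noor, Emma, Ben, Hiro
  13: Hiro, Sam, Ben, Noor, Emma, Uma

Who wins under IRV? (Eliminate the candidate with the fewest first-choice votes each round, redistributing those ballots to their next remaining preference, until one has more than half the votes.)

Noor

Round 1: Hiro 13, Sam 0, Uma 5, Ben 2, Emma 6, Noor 6. Sam eliminated.
Round 2: Hiro 13, Uma 5, Ben 2, Emma 6, Noor 6. Ben eliminated.
Round 3: Hiro 15, Uma 5, Emma 6, Noor 6. Uma eliminated.
Round 4: Hiro 15, Emma 6, Noor 11. Emma eliminated.
Round 5: Hiro 15, Noor 17. Noor has a majority (≥17).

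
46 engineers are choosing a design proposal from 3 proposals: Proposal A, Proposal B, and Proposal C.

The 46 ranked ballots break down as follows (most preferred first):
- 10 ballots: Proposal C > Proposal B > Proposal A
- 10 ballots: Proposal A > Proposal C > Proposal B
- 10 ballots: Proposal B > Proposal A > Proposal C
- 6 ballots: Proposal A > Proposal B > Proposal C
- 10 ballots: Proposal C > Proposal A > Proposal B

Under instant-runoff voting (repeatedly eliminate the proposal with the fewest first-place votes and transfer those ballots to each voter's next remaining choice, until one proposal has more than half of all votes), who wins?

Proposal A

Round 1: Proposal A 16, Proposal B 10, Proposal C 20. Proposal B eliminated.
Round 2: Proposal A 26, Proposal C 20. Proposal A has a majority (≥24).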